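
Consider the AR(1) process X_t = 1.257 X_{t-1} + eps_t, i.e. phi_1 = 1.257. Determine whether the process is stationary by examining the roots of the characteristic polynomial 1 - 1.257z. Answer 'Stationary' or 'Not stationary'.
\text{Not stationary}

The AR(p) characteristic polynomial is P(z) = 1 - 1.257z.
Stationarity requires all roots to lie outside the unit circle, i.e. |z| > 1 for every root.
This is linear in z: 1 + (-1.257) z = 0  =>  z = -1/(-1.257) = 0.795545,  |z| = 0.795545.
Moduli of all roots: 0.7955.
All moduli strictly greater than 1? No.
Verdict: Not stationary.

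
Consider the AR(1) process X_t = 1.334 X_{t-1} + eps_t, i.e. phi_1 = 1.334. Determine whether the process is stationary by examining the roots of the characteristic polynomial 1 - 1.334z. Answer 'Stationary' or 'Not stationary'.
\text{Not stationary}

The AR(p) characteristic polynomial is P(z) = 1 - 1.334z.
Stationarity requires all roots to lie outside the unit circle, i.e. |z| > 1 for every root.
This is linear in z: 1 + (-1.334) z = 0  =>  z = -1/(-1.334) = 0.749625,  |z| = 0.749625.
Moduli of all roots: 0.7496.
All moduli strictly greater than 1? No.
Verdict: Not stationary.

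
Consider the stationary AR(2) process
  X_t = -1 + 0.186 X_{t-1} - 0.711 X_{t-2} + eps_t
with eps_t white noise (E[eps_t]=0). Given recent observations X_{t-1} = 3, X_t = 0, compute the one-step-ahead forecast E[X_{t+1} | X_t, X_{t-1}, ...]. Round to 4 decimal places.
E[X_{t+1} \mid \mathcal F_t] = -3.1330

For an AR(p) model X_t = c + sum_i phi_i X_{t-i} + eps_t, the
one-step-ahead conditional mean is
  E[X_{t+1} | X_t, ...] = c + sum_i phi_i X_{t+1-i}.
Substitute known values:
  E[X_{t+1} | ...] = -1 + (0.186) * (0) + (-0.711) * (3)
                   = -3.1330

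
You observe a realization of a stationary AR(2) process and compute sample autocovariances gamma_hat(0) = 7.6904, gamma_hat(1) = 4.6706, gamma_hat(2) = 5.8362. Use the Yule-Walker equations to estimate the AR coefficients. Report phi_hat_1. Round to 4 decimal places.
\hat\phi_{1} = 0.2320

The Yule-Walker equations for an AR(p) process read, in matrix form,
  Gamma_p phi = r_p,   with   (Gamma_p)_{ij} = gamma(|i - j|),
                       (r_p)_i = gamma(i),   i,j = 1..p.
Substitute the sample gammas (Toeplitz matrix and right-hand side of size 2):
  Gamma_p = [[7.6904, 4.6706], [4.6706, 7.6904]]
  r_p     = [4.6706, 5.8362]
Written out:
  7.6904 phi_1 + 4.6706 phi_2 = 4.6706
  4.6706 phi_1 + 7.6904 phi_2 = 5.8362
Solve by Cramer's rule:
  det = gamma(0)^2 - gamma(1)^2 = (7.6904)^2 - (4.6706)^2 = 59.14225216 - 21.81450436 = 37.3277478
  phi_hat_1 = [gamma(1) gamma(0) - gamma(1) gamma(2)] / det = [(4.6706)(7.6904) - (4.6706)(5.8362)] / 37.3277478 = 8.66022652 / 37.3277478 = 0.232
  phi_hat_2 = [gamma(0) gamma(2) - gamma(1)^2] / det = [(7.6904)(5.8362) - (4.6706)^2] / 37.3277478 = 23.06820812 / 37.3277478 = 0.618
So phi_hat = [0.2320, 0.6180].
Therefore phi_hat_1 = 0.2320.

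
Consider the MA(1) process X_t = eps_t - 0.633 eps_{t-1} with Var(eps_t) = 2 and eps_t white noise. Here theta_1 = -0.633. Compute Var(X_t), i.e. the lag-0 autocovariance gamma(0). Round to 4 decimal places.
\gamma(0) = 2.8014

For an MA(q) process X_t = eps_t + sum_i theta_i eps_{t-i} with
Var(eps_t) = sigma^2, the variance is
  gamma(0) = sigma^2 * (1 + sum_i theta_i^2).
  sum_i theta_i^2 = (-0.633)^2 = 0.400689.
  gamma(0) = 2 * (1 + 0.400689) = 2 * 1.400689 = 2.801378, which rounds to 2.8014.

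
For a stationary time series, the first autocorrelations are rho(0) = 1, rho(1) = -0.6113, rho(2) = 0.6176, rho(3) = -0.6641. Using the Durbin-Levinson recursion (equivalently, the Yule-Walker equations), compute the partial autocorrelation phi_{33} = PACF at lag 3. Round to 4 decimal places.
\phi_{33} = -0.3680

The PACF at lag k is phi_{kk}, the last component of the solution
to the Yule-Walker system G_k phi = r_k where
  (G_k)_{ij} = rho(|i - j|), (r_k)_i = rho(i), i,j = 1..k.
Equivalently, Durbin-Levinson gives phi_{kk} iteratively:
  phi_{11} = rho(1)
  phi_{kk} = [rho(k) - sum_{j=1..k-1} phi_{k-1,j} rho(k-j)]
            / [1 - sum_{j=1..k-1} phi_{k-1,j} rho(j)],
  phi_{k,j} = phi_{k-1,j} - phi_{kk} phi_{k-1,k-j},  j = 1..k-1.
Step k = 1:
  phi_11 = rho(1) = -0.6113.
Step k = 2:
  phi_22 = [rho(2) - phi_11 rho(1)] / [1 - phi_11 rho(1)] = [0.6176 - (-0.6113)(-0.6113)] / [1 - (-0.6113)(-0.6113)]
         = 0.24391231 / 0.62631231 = 0.389442.
  Update: phi_21 = phi_11 - phi_22 phi_11 = -0.6113 - (0.389442)(-0.6113) = -0.373234.
Step k = 3:
  phi_33 = [rho(3) - phi_21 rho(2) - phi_22 rho(1)] / [1 - phi_21 rho(1) - phi_22 rho(2)]
    numerator   = -0.6641 - (-0.373234)(0.6176) - (0.389442)(-0.6113) = -0.19552473
    denominator = 1 - (-0.373234)(-0.6113) - (0.389442)(0.6176) = 0.53132262
  phi_33 = -0.19552473 / 0.53132262 = -0.368.
Therefore phi_{33} = -0.3680.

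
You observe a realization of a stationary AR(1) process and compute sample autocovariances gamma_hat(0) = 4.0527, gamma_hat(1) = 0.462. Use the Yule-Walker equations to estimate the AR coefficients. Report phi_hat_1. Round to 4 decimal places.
\hat\phi_{1} = 0.1140

The Yule-Walker equations for an AR(p) process read, in matrix form,
  Gamma_p phi = r_p,   with   (Gamma_p)_{ij} = gamma(|i - j|),
                       (r_p)_i = gamma(i),   i,j = 1..p.
Substitute the sample gammas (Toeplitz matrix and right-hand side of size 1):
  Gamma_p = [[4.0527]]
  r_p     = [0.462]
With p = 1 this is the single equation gamma(0) phi_1 = gamma(1):
  phi_hat_1 = gamma(1) / gamma(0) = 0.462 / 4.0527 = 0.1140.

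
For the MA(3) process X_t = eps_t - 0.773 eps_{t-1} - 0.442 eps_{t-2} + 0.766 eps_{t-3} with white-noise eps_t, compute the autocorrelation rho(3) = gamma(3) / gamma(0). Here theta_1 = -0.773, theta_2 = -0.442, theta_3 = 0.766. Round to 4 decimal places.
\rho(3) = 0.3219

For an MA(q) process with theta_0 = 1, the autocovariance is
  gamma(k) = sigma^2 * sum_{i=0..q-k} theta_i * theta_{i+k},
and rho(k) = gamma(k) / gamma(0). Sigma^2 cancels.
  numerator   = (1)*(0.766) = 0.766.
  denominator = (1)^2 + (-0.773)^2 + (-0.442)^2 + (0.766)^2 = 2.379649.
  rho(3) = 0.766 / 2.379649 = 0.3219.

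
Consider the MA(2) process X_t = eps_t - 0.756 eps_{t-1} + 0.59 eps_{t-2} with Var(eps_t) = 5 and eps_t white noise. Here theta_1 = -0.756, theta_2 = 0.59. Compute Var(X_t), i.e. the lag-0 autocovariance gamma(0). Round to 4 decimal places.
\gamma(0) = 9.5982

For an MA(q) process X_t = eps_t + sum_i theta_i eps_{t-i} with
Var(eps_t) = sigma^2, the variance is
  gamma(0) = sigma^2 * (1 + sum_i theta_i^2).
  sum_i theta_i^2 = (-0.756)^2 + (0.59)^2 = 0.571536 + 0.3481 = 0.919636.
  gamma(0) = 5 * (1 + 0.919636) = 5 * 1.919636 = 9.59818, which rounds to 9.5982.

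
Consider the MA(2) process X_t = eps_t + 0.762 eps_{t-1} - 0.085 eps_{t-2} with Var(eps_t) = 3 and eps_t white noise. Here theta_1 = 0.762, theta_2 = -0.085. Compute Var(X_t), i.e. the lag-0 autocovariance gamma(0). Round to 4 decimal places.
\gamma(0) = 4.7636

For an MA(q) process X_t = eps_t + sum_i theta_i eps_{t-i} with
Var(eps_t) = sigma^2, the variance is
  gamma(0) = sigma^2 * (1 + sum_i theta_i^2).
  sum_i theta_i^2 = (0.762)^2 + (-0.085)^2 = 0.580644 + 0.007225 = 0.587869.
  gamma(0) = 3 * (1 + 0.587869) = 3 * 1.587869 = 4.763607, which rounds to 4.7636.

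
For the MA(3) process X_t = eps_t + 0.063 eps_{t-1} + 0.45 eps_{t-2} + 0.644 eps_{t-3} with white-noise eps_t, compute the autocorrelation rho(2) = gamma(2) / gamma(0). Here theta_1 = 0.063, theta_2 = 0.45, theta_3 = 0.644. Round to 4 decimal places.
\rho(2) = 0.3026

For an MA(q) process with theta_0 = 1, the autocovariance is
  gamma(k) = sigma^2 * sum_{i=0..q-k} theta_i * theta_{i+k},
and rho(k) = gamma(k) / gamma(0). Sigma^2 cancels.
  numerator   = (1)*(0.45) + (0.063)*(0.644) = 0.490572.
  denominator = (1)^2 + (0.063)^2 + (0.45)^2 + (0.644)^2 = 1.621205.
  rho(2) = 0.490572 / 1.621205 = 0.3026.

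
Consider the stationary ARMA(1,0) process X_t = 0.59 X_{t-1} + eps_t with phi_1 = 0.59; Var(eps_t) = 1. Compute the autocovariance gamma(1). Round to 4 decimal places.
\gamma(1) = 0.9050

Multiply the model equation by X_{t-k} and take expectations. With theta_0 = psi_0 = 1 and psi_j the MA(infinity) weights, this gives
  gamma(k) - sum_i phi_i gamma(k-i) = c_k,
  c_k = sigma^2 * sum_{j=k..q} theta_j psi_{j-k}   (c_k = 0 for k > q),
using gamma(-m) = gamma(m).
Pure AR (q = 0): c_0 = sigma^2 = 1, c_k = 0 for k >= 1.
Equations for k = 0 and k = 1 (AR order 1):
  gamma(0) = phi_1 gamma(1) + c_0
  gamma(1) = phi_1 gamma(0) + c_1
Substituting the second into the first: gamma(0) (1 - phi_1^2) = c_0 + phi_1 c_1, so
  gamma(0) = c_0 / (1 - phi_1^2) = 1 / (1 - (0.59)^2) = 1 / 0.6519 = 1.533978.
  gamma(1) = phi_1 gamma(0) = (0.59)(1.533978) = 0.905047.
Therefore gamma(1) = 0.9050 (to 4 decimal places).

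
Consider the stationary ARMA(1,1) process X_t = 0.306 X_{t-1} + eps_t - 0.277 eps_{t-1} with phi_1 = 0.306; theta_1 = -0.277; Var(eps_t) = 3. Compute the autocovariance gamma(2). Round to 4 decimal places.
\gamma(2) = 0.0269

Multiply the model equation by X_{t-k} and take expectations. With theta_0 = psi_0 = 1 and psi_j the MA(infinity) weights, this gives
  gamma(k) - sum_i phi_i gamma(k-i) = c_k,
  c_k = sigma^2 * sum_{j=k..q} theta_j psi_{j-k}   (c_k = 0 for k > q),
using gamma(-m) = gamma(m).
psi-weights needed (psi_j = theta_j + sum_i phi_i psi_{j-i}):
  psi_1 = theta_1 + phi_1 = -0.277 + (0.306) = 0.029
Right-hand sides:
  c_0 = sigma^2 (1 + theta_1 psi_1) = 3 * (1 + (-0.277)(0.029)) = 3 * 0.991967 = 2.975901
  c_1 = sigma^2 theta_1 = 3 * (-0.277) = -0.831
  c_2 = 0
Equations for k = 0 and k = 1 (AR order 1):
  gamma(0) = phi_1 gamma(1) + c_0
  gamma(1) = phi_1 gamma(0) + c_1
Substituting the second into the first: gamma(0) (1 - phi_1^2) = c_0 + phi_1 c_1, so
  gamma(0) = (c_0 + phi_1 c_1) / (1 - phi_1^2) = (2.975901 + (0.306)(-0.831)) / (1 - (0.306)^2) = 2.721615 / 0.906364 = 3.002784.
  gamma(1) = phi_1 gamma(0) + c_1 = (0.306)(3.002784) + (-0.831) = 0.087852.
For k = 2 (> q): gamma(2) = phi_1 gamma(1) = (0.306)(0.087852) = 0.026883.
Therefore gamma(2) = 0.0269 (to 4 decimal places).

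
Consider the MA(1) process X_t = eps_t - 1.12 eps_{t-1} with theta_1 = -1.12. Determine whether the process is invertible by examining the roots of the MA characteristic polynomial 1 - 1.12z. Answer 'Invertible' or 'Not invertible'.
\text{Not invertible}

The MA(q) characteristic polynomial is P(z) = 1 - 1.12z.
Invertibility requires all roots to lie outside the unit circle, i.e. |z| > 1 for every root.
This is linear in z: 1 + (-1.12) z = 0  =>  z = -1/(-1.12) = 0.892857,  |z| = 0.892857.
Moduli of all roots: 0.8929.
All moduli strictly greater than 1? No.
Verdict: Not invertible.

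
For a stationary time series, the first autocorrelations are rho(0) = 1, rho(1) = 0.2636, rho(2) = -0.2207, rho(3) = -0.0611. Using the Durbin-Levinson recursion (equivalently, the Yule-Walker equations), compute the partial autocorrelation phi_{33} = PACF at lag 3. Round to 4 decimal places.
\phi_{33} = 0.1160

The PACF at lag k is phi_{kk}, the last component of the solution
to the Yule-Walker system G_k phi = r_k where
  (G_k)_{ij} = rho(|i - j|), (r_k)_i = rho(i), i,j = 1..k.
Equivalently, Durbin-Levinson gives phi_{kk} iteratively:
  phi_{11} = rho(1)
  phi_{kk} = [rho(k) - sum_{j=1..k-1} phi_{k-1,j} rho(k-j)]
            / [1 - sum_{j=1..k-1} phi_{k-1,j} rho(j)],
  phi_{k,j} = phi_{k-1,j} - phi_{kk} phi_{k-1,k-j},  j = 1..k-1.
Step k = 1:
  phi_11 = rho(1) = 0.2636.
Step k = 2:
  phi_22 = [rho(2) - phi_11 rho(1)] / [1 - phi_11 rho(1)] = [-0.2207 - (0.2636)(0.2636)] / [1 - (0.2636)(0.2636)]
         = -0.29018496 / 0.93051504 = -0.311854.
  Update: phi_21 = phi_11 - phi_22 phi_11 = 0.2636 - (-0.311854)(0.2636) = 0.345805.
Step k = 3:
  phi_33 = [rho(3) - phi_21 rho(2) - phi_22 rho(1)] / [1 - phi_21 rho(1) - phi_22 rho(2)]
    numerator   = -0.0611 - (0.345805)(-0.2207) - (-0.311854)(0.2636) = 0.09742386
    denominator = 1 - (0.345805)(0.2636) - (-0.311854)(-0.2207) = 0.84001966
  phi_33 = 0.09742386 / 0.84001966 = 0.116.
Therefore phi_{33} = 0.1160.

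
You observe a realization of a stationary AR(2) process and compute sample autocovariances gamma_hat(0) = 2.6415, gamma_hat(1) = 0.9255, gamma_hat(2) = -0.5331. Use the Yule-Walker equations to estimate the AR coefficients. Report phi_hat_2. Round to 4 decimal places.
\hat\phi_{2} = -0.3700

The Yule-Walker equations for an AR(p) process read, in matrix form,
  Gamma_p phi = r_p,   with   (Gamma_p)_{ij} = gamma(|i - j|),
                       (r_p)_i = gamma(i),   i,j = 1..p.
Substitute the sample gammas (Toeplitz matrix and right-hand side of size 2):
  Gamma_p = [[2.6415, 0.9255], [0.9255, 2.6415]]
  r_p     = [0.9255, -0.5331]
Written out:
  2.6415 phi_1 + 0.9255 phi_2 = 0.9255
  0.9255 phi_1 + 2.6415 phi_2 = -0.5331
Solve by Cramer's rule:
  det = gamma(0)^2 - gamma(1)^2 = (2.6415)^2 - (0.9255)^2 = 6.97752225 - 0.85655025 = 6.120972
  phi_hat_1 = [gamma(1) gamma(0) - gamma(1) gamma(2)] / det = [(0.9255)(2.6415) - (0.9255)(-0.5331)] / 6.120972 = 2.9380923 / 6.120972 = 0.48
  phi_hat_2 = [gamma(0) gamma(2) - gamma(1)^2] / det = [(2.6415)(-0.5331) - (0.9255)^2] / 6.120972 = -2.2647339 / 6.120972 = -0.37
So phi_hat = [0.4800, -0.3700].
Therefore phi_hat_2 = -0.3700.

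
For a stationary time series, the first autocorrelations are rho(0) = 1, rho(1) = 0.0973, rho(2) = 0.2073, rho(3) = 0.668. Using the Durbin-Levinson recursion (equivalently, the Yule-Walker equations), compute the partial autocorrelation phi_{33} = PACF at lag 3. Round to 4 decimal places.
\phi_{33} = 0.6650

The PACF at lag k is phi_{kk}, the last component of the solution
to the Yule-Walker system G_k phi = r_k where
  (G_k)_{ij} = rho(|i - j|), (r_k)_i = rho(i), i,j = 1..k.
Equivalently, Durbin-Levinson gives phi_{kk} iteratively:
  phi_{11} = rho(1)
  phi_{kk} = [rho(k) - sum_{j=1..k-1} phi_{k-1,j} rho(k-j)]
            / [1 - sum_{j=1..k-1} phi_{k-1,j} rho(j)],
  phi_{k,j} = phi_{k-1,j} - phi_{kk} phi_{k-1,k-j},  j = 1..k-1.
Step k = 1:
  phi_11 = rho(1) = 0.0973.
Step k = 2:
  phi_22 = [rho(2) - phi_11 rho(1)] / [1 - phi_11 rho(1)] = [0.2073 - (0.0973)(0.0973)] / [1 - (0.0973)(0.0973)]
         = 0.19783271 / 0.99053271 = 0.199724.
  Update: phi_21 = phi_11 - phi_22 phi_11 = 0.0973 - (0.199724)(0.0973) = 0.077867.
Step k = 3:
  phi_33 = [rho(3) - phi_21 rho(2) - phi_22 rho(1)] / [1 - phi_21 rho(1) - phi_22 rho(2)]
    numerator   = 0.668 - (0.077867)(0.2073) - (0.199724)(0.0973) = 0.63242509
    denominator = 1 - (0.077867)(0.0973) - (0.199724)(0.2073) = 0.95102086
  phi_33 = 0.63242509 / 0.95102086 = 0.665.
Therefore phi_{33} = 0.6650.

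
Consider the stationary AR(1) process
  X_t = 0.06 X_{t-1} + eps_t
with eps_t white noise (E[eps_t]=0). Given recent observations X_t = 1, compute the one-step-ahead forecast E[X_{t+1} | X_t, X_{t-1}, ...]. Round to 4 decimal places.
E[X_{t+1} \mid \mathcal F_t] = 0.0600

For an AR(p) model X_t = c + sum_i phi_i X_{t-i} + eps_t, the
one-step-ahead conditional mean is
  E[X_{t+1} | X_t, ...] = c + sum_i phi_i X_{t+1-i}.
Substitute known values:
  E[X_{t+1} | ...] = (0.06) * (1)
                   = 0.0600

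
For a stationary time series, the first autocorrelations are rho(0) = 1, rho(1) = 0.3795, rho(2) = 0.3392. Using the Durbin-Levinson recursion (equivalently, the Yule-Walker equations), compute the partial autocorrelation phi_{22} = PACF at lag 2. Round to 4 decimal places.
\phi_{22} = 0.2280

The PACF at lag k is phi_{kk}, the last component of the solution
to the Yule-Walker system G_k phi = r_k where
  (G_k)_{ij} = rho(|i - j|), (r_k)_i = rho(i), i,j = 1..k.
Equivalently, Durbin-Levinson gives phi_{kk} iteratively:
  phi_{11} = rho(1)
  phi_{kk} = [rho(k) - sum_{j=1..k-1} phi_{k-1,j} rho(k-j)]
            / [1 - sum_{j=1..k-1} phi_{k-1,j} rho(j)],
  phi_{k,j} = phi_{k-1,j} - phi_{kk} phi_{k-1,k-j},  j = 1..k-1.
Step k = 1:
  phi_11 = rho(1) = 0.3795.
Step k = 2:
  phi_22 = [rho(2) - phi_11 rho(1)] / [1 - phi_11 rho(1)] = [0.3392 - (0.3795)(0.3795)] / [1 - (0.3795)(0.3795)]
         = 0.19517975 / 0.85597975 = 0.228.
Therefore phi_{22} = 0.2280.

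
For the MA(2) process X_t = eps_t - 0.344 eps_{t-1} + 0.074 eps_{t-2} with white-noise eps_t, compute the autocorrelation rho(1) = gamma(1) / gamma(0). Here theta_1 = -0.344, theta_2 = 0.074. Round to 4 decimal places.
\rho(1) = -0.3288

For an MA(q) process with theta_0 = 1, the autocovariance is
  gamma(k) = sigma^2 * sum_{i=0..q-k} theta_i * theta_{i+k},
and rho(k) = gamma(k) / gamma(0). Sigma^2 cancels.
  numerator   = (1)*(-0.344) + (-0.344)*(0.074) = -0.369456.
  denominator = (1)^2 + (-0.344)^2 + (0.074)^2 = 1.123812.
  rho(1) = -0.369456 / 1.123812 = -0.3288.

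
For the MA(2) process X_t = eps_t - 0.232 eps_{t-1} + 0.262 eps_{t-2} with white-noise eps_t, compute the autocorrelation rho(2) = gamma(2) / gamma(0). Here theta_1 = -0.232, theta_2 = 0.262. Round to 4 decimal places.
\rho(2) = 0.2334

For an MA(q) process with theta_0 = 1, the autocovariance is
  gamma(k) = sigma^2 * sum_{i=0..q-k} theta_i * theta_{i+k},
and rho(k) = gamma(k) / gamma(0). Sigma^2 cancels.
  numerator   = (1)*(0.262) = 0.262.
  denominator = (1)^2 + (-0.232)^2 + (0.262)^2 = 1.122468.
  rho(2) = 0.262 / 1.122468 = 0.2334.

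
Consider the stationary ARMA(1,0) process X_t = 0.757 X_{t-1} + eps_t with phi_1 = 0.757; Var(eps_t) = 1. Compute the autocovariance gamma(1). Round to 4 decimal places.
\gamma(1) = 1.7730

Multiply the model equation by X_{t-k} and take expectations. With theta_0 = psi_0 = 1 and psi_j the MA(infinity) weights, this gives
  gamma(k) - sum_i phi_i gamma(k-i) = c_k,
  c_k = sigma^2 * sum_{j=k..q} theta_j psi_{j-k}   (c_k = 0 for k > q),
using gamma(-m) = gamma(m).
Pure AR (q = 0): c_0 = sigma^2 = 1, c_k = 0 for k >= 1.
Equations for k = 0 and k = 1 (AR order 1):
  gamma(0) = phi_1 gamma(1) + c_0
  gamma(1) = phi_1 gamma(0) + c_1
Substituting the second into the first: gamma(0) (1 - phi_1^2) = c_0 + phi_1 c_1, so
  gamma(0) = c_0 / (1 - phi_1^2) = 1 / (1 - (0.757)^2) = 1 / 0.426951 = 2.342189.
  gamma(1) = phi_1 gamma(0) = (0.757)(2.342189) = 1.773037.
Therefore gamma(1) = 1.7730 (to 4 decimal places).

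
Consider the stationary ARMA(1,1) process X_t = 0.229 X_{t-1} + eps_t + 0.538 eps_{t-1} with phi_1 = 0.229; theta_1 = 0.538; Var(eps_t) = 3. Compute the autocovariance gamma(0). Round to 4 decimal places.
\gamma(0) = 4.8625

Multiply the model equation by X_{t-k} and take expectations. With theta_0 = psi_0 = 1 and psi_j the MA(infinity) weights, this gives
  gamma(k) - sum_i phi_i gamma(k-i) = c_k,
  c_k = sigma^2 * sum_{j=k..q} theta_j psi_{j-k}   (c_k = 0 for k > q),
using gamma(-m) = gamma(m).
psi-weights needed (psi_j = theta_j + sum_i phi_i psi_{j-i}):
  psi_1 = theta_1 + phi_1 = 0.538 + (0.229) = 0.767
Right-hand sides:
  c_0 = sigma^2 (1 + theta_1 psi_1) = 3 * (1 + (0.538)(0.767)) = 3 * 1.412646 = 4.237938
  c_1 = sigma^2 theta_1 = 3 * (0.538) = 1.614
  c_2 = 0
Equations for k = 0 and k = 1 (AR order 1):
  gamma(0) = phi_1 gamma(1) + c_0
  gamma(1) = phi_1 gamma(0) + c_1
Substituting the second into the first: gamma(0) (1 - phi_1^2) = c_0 + phi_1 c_1, so
  gamma(0) = (c_0 + phi_1 c_1) / (1 - phi_1^2) = (4.237938 + (0.229)(1.614)) / (1 - (0.229)^2) = 4.607544 / 0.947559 = 4.86254.
Therefore gamma(0) = 4.8625 (to 4 decimal places).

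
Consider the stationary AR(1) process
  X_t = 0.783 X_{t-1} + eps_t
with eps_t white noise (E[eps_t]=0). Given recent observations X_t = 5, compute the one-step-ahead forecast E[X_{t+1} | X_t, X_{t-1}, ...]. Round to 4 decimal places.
E[X_{t+1} \mid \mathcal F_t] = 3.9150

For an AR(p) model X_t = c + sum_i phi_i X_{t-i} + eps_t, the
one-step-ahead conditional mean is
  E[X_{t+1} | X_t, ...] = c + sum_i phi_i X_{t+1-i}.
Substitute known values:
  E[X_{t+1} | ...] = (0.783) * (5)
                   = 3.9150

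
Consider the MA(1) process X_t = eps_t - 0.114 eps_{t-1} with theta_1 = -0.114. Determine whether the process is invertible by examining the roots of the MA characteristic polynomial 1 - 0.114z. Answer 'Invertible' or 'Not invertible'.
\text{Invertible}

The MA(q) characteristic polynomial is P(z) = 1 - 0.114z.
Invertibility requires all roots to lie outside the unit circle, i.e. |z| > 1 for every root.
This is linear in z: 1 + (-0.114) z = 0  =>  z = -1/(-0.114) = 8.77193,  |z| = 8.77193.
Moduli of all roots: 8.7719.
All moduli strictly greater than 1? Yes.
Verdict: Invertible.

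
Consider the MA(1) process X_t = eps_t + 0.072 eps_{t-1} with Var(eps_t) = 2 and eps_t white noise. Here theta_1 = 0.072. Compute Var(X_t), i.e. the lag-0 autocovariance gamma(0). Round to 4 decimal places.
\gamma(0) = 2.0104

For an MA(q) process X_t = eps_t + sum_i theta_i eps_{t-i} with
Var(eps_t) = sigma^2, the variance is
  gamma(0) = sigma^2 * (1 + sum_i theta_i^2).
  sum_i theta_i^2 = (0.072)^2 = 0.005184.
  gamma(0) = 2 * (1 + 0.005184) = 2 * 1.005184 = 2.010368, which rounds to 2.0104.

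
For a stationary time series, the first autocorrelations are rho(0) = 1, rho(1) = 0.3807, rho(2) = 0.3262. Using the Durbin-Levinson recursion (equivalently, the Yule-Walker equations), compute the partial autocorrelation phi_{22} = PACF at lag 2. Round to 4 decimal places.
\phi_{22} = 0.2120

The PACF at lag k is phi_{kk}, the last component of the solution
to the Yule-Walker system G_k phi = r_k where
  (G_k)_{ij} = rho(|i - j|), (r_k)_i = rho(i), i,j = 1..k.
Equivalently, Durbin-Levinson gives phi_{kk} iteratively:
  phi_{11} = rho(1)
  phi_{kk} = [rho(k) - sum_{j=1..k-1} phi_{k-1,j} rho(k-j)]
            / [1 - sum_{j=1..k-1} phi_{k-1,j} rho(j)],
  phi_{k,j} = phi_{k-1,j} - phi_{kk} phi_{k-1,k-j},  j = 1..k-1.
Step k = 1:
  phi_11 = rho(1) = 0.3807.
Step k = 2:
  phi_22 = [rho(2) - phi_11 rho(1)] / [1 - phi_11 rho(1)] = [0.3262 - (0.3807)(0.3807)] / [1 - (0.3807)(0.3807)]
         = 0.18126751 / 0.85506751 = 0.212.
Therefore phi_{22} = 0.2120.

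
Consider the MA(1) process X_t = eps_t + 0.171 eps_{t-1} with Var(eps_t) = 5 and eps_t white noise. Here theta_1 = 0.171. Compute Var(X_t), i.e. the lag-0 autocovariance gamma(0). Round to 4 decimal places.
\gamma(0) = 5.1462

For an MA(q) process X_t = eps_t + sum_i theta_i eps_{t-i} with
Var(eps_t) = sigma^2, the variance is
  gamma(0) = sigma^2 * (1 + sum_i theta_i^2).
  sum_i theta_i^2 = (0.171)^2 = 0.029241.
  gamma(0) = 5 * (1 + 0.029241) = 5 * 1.029241 = 5.146205, which rounds to 5.1462.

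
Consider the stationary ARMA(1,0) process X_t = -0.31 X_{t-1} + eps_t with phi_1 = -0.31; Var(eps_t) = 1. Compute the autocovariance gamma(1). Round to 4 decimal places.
\gamma(1) = -0.3430

Multiply the model equation by X_{t-k} and take expectations. With theta_0 = psi_0 = 1 and psi_j the MA(infinity) weights, this gives
  gamma(k) - sum_i phi_i gamma(k-i) = c_k,
  c_k = sigma^2 * sum_{j=k..q} theta_j psi_{j-k}   (c_k = 0 for k > q),
using gamma(-m) = gamma(m).
Pure AR (q = 0): c_0 = sigma^2 = 1, c_k = 0 for k >= 1.
Equations for k = 0 and k = 1 (AR order 1):
  gamma(0) = phi_1 gamma(1) + c_0
  gamma(1) = phi_1 gamma(0) + c_1
Substituting the second into the first: gamma(0) (1 - phi_1^2) = c_0 + phi_1 c_1, so
  gamma(0) = c_0 / (1 - phi_1^2) = 1 / (1 - (-0.31)^2) = 1 / 0.9039 = 1.106317.
  gamma(1) = phi_1 gamma(0) = (-0.31)(1.106317) = -0.342958.
Therefore gamma(1) = -0.3430 (to 4 decimal places).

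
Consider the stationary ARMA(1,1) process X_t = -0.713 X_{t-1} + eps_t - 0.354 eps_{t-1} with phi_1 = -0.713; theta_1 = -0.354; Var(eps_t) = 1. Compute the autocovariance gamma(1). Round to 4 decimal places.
\gamma(1) = -2.7181

Multiply the model equation by X_{t-k} and take expectations. With theta_0 = psi_0 = 1 and psi_j the MA(infinity) weights, this gives
  gamma(k) - sum_i phi_i gamma(k-i) = c_k,
  c_k = sigma^2 * sum_{j=k..q} theta_j psi_{j-k}   (c_k = 0 for k > q),
using gamma(-m) = gamma(m).
psi-weights needed (psi_j = theta_j + sum_i phi_i psi_{j-i}):
  psi_1 = theta_1 + phi_1 = -0.354 + (-0.713) = -1.067
Right-hand sides:
  c_0 = sigma^2 (1 + theta_1 psi_1) = 1 * (1 + (-0.354)(-1.067)) = 1 * 1.377718 = 1.377718
  c_1 = sigma^2 theta_1 = 1 * (-0.354) = -0.354
  c_2 = 0
Equations for k = 0 and k = 1 (AR order 1):
  gamma(0) = phi_1 gamma(1) + c_0
  gamma(1) = phi_1 gamma(0) + c_1
Substituting the second into the first: gamma(0) (1 - phi_1^2) = c_0 + phi_1 c_1, so
  gamma(0) = (c_0 + phi_1 c_1) / (1 - phi_1^2) = (1.377718 + (-0.713)(-0.354)) / (1 - (-0.713)^2) = 1.63012 / 0.491631 = 3.315739.
  gamma(1) = phi_1 gamma(0) + c_1 = (-0.713)(3.315739) + (-0.354) = -2.718122.
Therefore gamma(1) = -2.7181 (to 4 decimal places).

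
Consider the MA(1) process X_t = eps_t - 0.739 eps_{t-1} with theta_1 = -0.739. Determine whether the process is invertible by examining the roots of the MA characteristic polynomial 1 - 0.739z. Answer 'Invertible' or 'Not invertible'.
\text{Invertible}

The MA(q) characteristic polynomial is P(z) = 1 - 0.739z.
Invertibility requires all roots to lie outside the unit circle, i.e. |z| > 1 for every root.
This is linear in z: 1 + (-0.739) z = 0  =>  z = -1/(-0.739) = 1.35318,  |z| = 1.35318.
Moduli of all roots: 1.3532.
All moduli strictly greater than 1? Yes.
Verdict: Invertible.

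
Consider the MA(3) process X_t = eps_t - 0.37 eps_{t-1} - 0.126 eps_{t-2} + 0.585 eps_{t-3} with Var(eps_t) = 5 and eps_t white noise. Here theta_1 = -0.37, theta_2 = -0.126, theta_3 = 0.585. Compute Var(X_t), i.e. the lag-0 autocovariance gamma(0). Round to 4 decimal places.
\gamma(0) = 7.4750

For an MA(q) process X_t = eps_t + sum_i theta_i eps_{t-i} with
Var(eps_t) = sigma^2, the variance is
  gamma(0) = sigma^2 * (1 + sum_i theta_i^2).
  sum_i theta_i^2 = (-0.37)^2 + (-0.126)^2 + (0.585)^2 = 0.1369 + 0.015876 + 0.342225 = 0.495001.
  gamma(0) = 5 * (1 + 0.495001) = 5 * 1.495001 = 7.475005, which rounds to 7.4750.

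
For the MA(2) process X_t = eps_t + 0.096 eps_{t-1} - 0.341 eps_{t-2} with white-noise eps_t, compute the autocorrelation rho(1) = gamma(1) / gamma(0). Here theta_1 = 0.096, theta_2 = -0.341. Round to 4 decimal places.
\rho(1) = 0.0562

For an MA(q) process with theta_0 = 1, the autocovariance is
  gamma(k) = sigma^2 * sum_{i=0..q-k} theta_i * theta_{i+k},
and rho(k) = gamma(k) / gamma(0). Sigma^2 cancels.
  numerator   = (1)*(0.096) + (0.096)*(-0.341) = 0.063264.
  denominator = (1)^2 + (0.096)^2 + (-0.341)^2 = 1.125497.
  rho(1) = 0.063264 / 1.125497 = 0.0562.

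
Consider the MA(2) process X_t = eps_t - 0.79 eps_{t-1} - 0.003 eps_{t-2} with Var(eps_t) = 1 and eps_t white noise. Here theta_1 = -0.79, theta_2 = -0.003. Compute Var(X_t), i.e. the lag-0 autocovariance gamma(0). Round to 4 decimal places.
\gamma(0) = 1.6241

For an MA(q) process X_t = eps_t + sum_i theta_i eps_{t-i} with
Var(eps_t) = sigma^2, the variance is
  gamma(0) = sigma^2 * (1 + sum_i theta_i^2).
  sum_i theta_i^2 = (-0.79)^2 + (-0.003)^2 = 0.6241 + 0.000009 = 0.624109.
  gamma(0) = 1 * (1 + 0.624109) = 1 * 1.624109 = 1.624109, which rounds to 1.6241.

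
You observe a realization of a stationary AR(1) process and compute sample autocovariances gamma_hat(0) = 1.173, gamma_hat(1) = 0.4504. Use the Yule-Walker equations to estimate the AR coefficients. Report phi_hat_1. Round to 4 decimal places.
\hat\phi_{1} = 0.3840

The Yule-Walker equations for an AR(p) process read, in matrix form,
  Gamma_p phi = r_p,   with   (Gamma_p)_{ij} = gamma(|i - j|),
                       (r_p)_i = gamma(i),   i,j = 1..p.
Substitute the sample gammas (Toeplitz matrix and right-hand side of size 1):
  Gamma_p = [[1.173]]
  r_p     = [0.4504]
With p = 1 this is the single equation gamma(0) phi_1 = gamma(1):
  phi_hat_1 = gamma(1) / gamma(0) = 0.4504 / 1.173 = 0.3840.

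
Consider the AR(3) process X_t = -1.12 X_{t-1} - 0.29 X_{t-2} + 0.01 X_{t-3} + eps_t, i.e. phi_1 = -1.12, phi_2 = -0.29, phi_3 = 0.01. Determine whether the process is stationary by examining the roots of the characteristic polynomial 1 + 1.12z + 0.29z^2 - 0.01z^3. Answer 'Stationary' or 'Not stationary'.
\text{Stationary}

The AR(p) characteristic polynomial is P(z) = 1 + 1.12z + 0.29z^2 - 0.01z^3.
Stationarity requires all roots to lie outside the unit circle, i.e. |z| > 1 for every root.
Degree 3: look for a simple real root z0 first, then factor out (1 - z/z0) and solve the remaining quadratic.
Testing z0 = -2: P(-2) = 1 + (1.12)(-2) + (0.29)(-2)^2 + (-0.01)(-2)^3
  = 1 + (-2.24) + (1.16) + (0.08) = 0.  So z_0 = -2 is a root, |z_0| = 2.
Divide out the factor (1 + 0.5 z) = (1 - z/z0) (since 1/z0 = -0.5):
  P(z) = (1 + 0.5 z)(1 + (0.62) z + (-0.02) z^2)
  [check: z-coef 0.62 - (-0.5) = 1.12; z^2-coef -0.02 - (-0.5)(0.62) = 0.29; z^3-coef -(-0.5)(-0.02) = -0.01.]
Remaining roots from the quadratic factor 1 + (0.62) z + (-0.02) z^2:
  Set 1 + (0.62) z + (-0.02) z^2 = 0, i.e. a z^2 + b z + c = 0 with a = -0.02, b = 0.62, c = 1.
  Discriminant D = b^2 - 4ac = (0.62)^2 - 4*(-0.02)*1 = 0.3844 - (-0.08) = 0.4644.
  D >= 0, so the roots are real: z = (-b +/- sqrt(D)) / (2a) = (-0.62 +/- 0.681469) / (-0.04).
    z_1 = (-0.62 + 0.681469) / (-0.04) = -1.5367,   |z_1| = 1.5367.
    z_2 = (-0.62 - 0.681469) / (-0.04) = 32.5367,   |z_2| = 32.5367.
Moduli of all roots: 2.0000, 1.5367, 32.5367.
All moduli strictly greater than 1? Yes.
Verdict: Stationary.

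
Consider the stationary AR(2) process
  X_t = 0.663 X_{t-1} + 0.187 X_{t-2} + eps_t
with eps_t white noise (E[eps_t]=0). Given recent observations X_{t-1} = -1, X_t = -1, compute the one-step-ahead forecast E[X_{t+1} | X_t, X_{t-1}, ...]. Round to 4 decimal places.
E[X_{t+1} \mid \mathcal F_t] = -0.8500

For an AR(p) model X_t = c + sum_i phi_i X_{t-i} + eps_t, the
one-step-ahead conditional mean is
  E[X_{t+1} | X_t, ...] = c + sum_i phi_i X_{t+1-i}.
Substitute known values:
  E[X_{t+1} | ...] = (0.663) * (-1) + (0.187) * (-1)
                   = -0.8500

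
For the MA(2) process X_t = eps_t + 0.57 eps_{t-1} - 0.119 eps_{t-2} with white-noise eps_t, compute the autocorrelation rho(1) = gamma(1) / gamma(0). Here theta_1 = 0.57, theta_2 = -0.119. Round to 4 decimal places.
\rho(1) = 0.3750

For an MA(q) process with theta_0 = 1, the autocovariance is
  gamma(k) = sigma^2 * sum_{i=0..q-k} theta_i * theta_{i+k},
and rho(k) = gamma(k) / gamma(0). Sigma^2 cancels.
  numerator   = (1)*(0.57) + (0.57)*(-0.119) = 0.50217.
  denominator = (1)^2 + (0.57)^2 + (-0.119)^2 = 1.339061.
  rho(1) = 0.50217 / 1.339061 = 0.3750.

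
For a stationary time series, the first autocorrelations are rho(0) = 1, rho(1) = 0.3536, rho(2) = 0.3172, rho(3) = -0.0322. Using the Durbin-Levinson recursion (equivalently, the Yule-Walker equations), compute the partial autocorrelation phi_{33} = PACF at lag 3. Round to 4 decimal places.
\phi_{33} = -0.2370

The PACF at lag k is phi_{kk}, the last component of the solution
to the Yule-Walker system G_k phi = r_k where
  (G_k)_{ij} = rho(|i - j|), (r_k)_i = rho(i), i,j = 1..k.
Equivalently, Durbin-Levinson gives phi_{kk} iteratively:
  phi_{11} = rho(1)
  phi_{kk} = [rho(k) - sum_{j=1..k-1} phi_{k-1,j} rho(k-j)]
            / [1 - sum_{j=1..k-1} phi_{k-1,j} rho(j)],
  phi_{k,j} = phi_{k-1,j} - phi_{kk} phi_{k-1,k-j},  j = 1..k-1.
Step k = 1:
  phi_11 = rho(1) = 0.3536.
Step k = 2:
  phi_22 = [rho(2) - phi_11 rho(1)] / [1 - phi_11 rho(1)] = [0.3172 - (0.3536)(0.3536)] / [1 - (0.3536)(0.3536)]
         = 0.19216704 / 0.87496704 = 0.219628.
  Update: phi_21 = phi_11 - phi_22 phi_11 = 0.3536 - (0.219628)(0.3536) = 0.27594.
Step k = 3:
  phi_33 = [rho(3) - phi_21 rho(2) - phi_22 rho(1)] / [1 - phi_21 rho(1) - phi_22 rho(2)]
    numerator   = -0.0322 - (0.27594)(0.3172) - (0.219628)(0.3536) = -0.19738842
    denominator = 1 - (0.27594)(0.3536) - (0.219628)(0.3172) = 0.83276183
  phi_33 = -0.19738842 / 0.83276183 = -0.237.
Therefore phi_{33} = -0.2370.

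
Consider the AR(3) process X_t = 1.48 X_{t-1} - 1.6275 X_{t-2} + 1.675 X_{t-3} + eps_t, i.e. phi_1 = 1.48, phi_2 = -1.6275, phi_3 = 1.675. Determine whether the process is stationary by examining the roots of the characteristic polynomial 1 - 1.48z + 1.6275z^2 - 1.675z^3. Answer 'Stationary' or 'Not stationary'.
\text{Not stationary}

The AR(p) characteristic polynomial is P(z) = 1 - 1.48z + 1.6275z^2 - 1.675z^3.
Stationarity requires all roots to lie outside the unit circle, i.e. |z| > 1 for every root.
Degree 3: look for a simple real root z0 first, then factor out (1 - z/z0) and solve the remaining quadratic.
Testing z0 = 0.8: P(0.8) = 1 + (-1.48)(0.8) + (1.6275)(0.8)^2 + (-1.675)(0.8)^3
  = 1 + (-1.184) + (1.0416) + (-0.8576) = 0.  So z_0 = 0.8 is a root, |z_0| = 0.8.
Divide out the factor (1 - 1.25 z) = (1 - z/z0) (since 1/z0 = 1.25):
  P(z) = (1 - 1.25 z)(1 + (-0.23) z + (1.34) z^2)
  [check: z-coef -0.23 - (1.25) = -1.48; z^2-coef 1.34 - (1.25)(-0.23) = 1.6275; z^3-coef -(1.25)(1.34) = -1.675.]
Remaining roots from the quadratic factor 1 + (-0.23) z + (1.34) z^2:
  Set 1 + (-0.23) z + (1.34) z^2 = 0, i.e. a z^2 + b z + c = 0 with a = 1.34, b = -0.23, c = 1.
  Discriminant D = b^2 - 4ac = (-0.23)^2 - 4*(1.34)*1 = 0.0529 - (5.36) = -5.3071.
  D < 0, so the roots are the complex-conjugate pair z = (-b +/- i sqrt(-D)) / (2a) = 0.0858 +/- 0.8596i.
  For a conjugate pair |z|^2 = z * conj(z) = (product of roots) = c/a = 1/(1.34) = 0.746269, so |z| = sqrt(0.746269) = 0.8639 for both roots.
Moduli of all roots: 0.8000, 0.8639, 0.8639.
All moduli strictly greater than 1? No.
Verdict: Not stationary.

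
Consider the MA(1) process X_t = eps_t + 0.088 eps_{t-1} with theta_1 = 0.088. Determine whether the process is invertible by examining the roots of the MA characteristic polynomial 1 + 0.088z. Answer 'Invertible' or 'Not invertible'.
\text{Invertible}

The MA(q) characteristic polynomial is P(z) = 1 + 0.088z.
Invertibility requires all roots to lie outside the unit circle, i.e. |z| > 1 for every root.
This is linear in z: 1 + (0.088) z = 0  =>  z = -1/(0.088) = -11.363636,  |z| = 11.363636.
Moduli of all roots: 11.3636.
All moduli strictly greater than 1? Yes.
Verdict: Invertible.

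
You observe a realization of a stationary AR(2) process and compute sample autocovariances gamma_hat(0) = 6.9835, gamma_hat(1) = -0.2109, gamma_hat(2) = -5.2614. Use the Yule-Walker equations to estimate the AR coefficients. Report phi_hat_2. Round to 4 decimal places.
\hat\phi_{2} = -0.7550

The Yule-Walker equations for an AR(p) process read, in matrix form,
  Gamma_p phi = r_p,   with   (Gamma_p)_{ij} = gamma(|i - j|),
                       (r_p)_i = gamma(i),   i,j = 1..p.
Substitute the sample gammas (Toeplitz matrix and right-hand side of size 2):
  Gamma_p = [[6.9835, -0.2109], [-0.2109, 6.9835]]
  r_p     = [-0.2109, -5.2614]
Written out:
  6.9835 phi_1 - 0.2109 phi_2 = -0.2109
  -0.2109 phi_1 + 6.9835 phi_2 = -5.2614
Solve by Cramer's rule:
  det = gamma(0)^2 - gamma(1)^2 = (6.9835)^2 - (-0.2109)^2 = 48.76927225 - 0.04447881 = 48.72479344
  phi_hat_1 = [gamma(1) gamma(0) - gamma(1) gamma(2)] / det = [(-0.2109)(6.9835) - (-0.2109)(-5.2614)] / 48.72479344 = -2.58244941 / 48.72479344 = -0.053
  phi_hat_2 = [gamma(0) gamma(2) - gamma(1)^2] / det = [(6.9835)(-5.2614) - (-0.2109)^2] / 48.72479344 = -36.78746571 / 48.72479344 = -0.755
So phi_hat = [-0.0530, -0.7550].
Therefore phi_hat_2 = -0.7550.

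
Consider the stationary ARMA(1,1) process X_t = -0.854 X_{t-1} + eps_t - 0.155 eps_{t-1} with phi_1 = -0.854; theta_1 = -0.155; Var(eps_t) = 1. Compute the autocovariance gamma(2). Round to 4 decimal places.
\gamma(2) = 3.6047

Multiply the model equation by X_{t-k} and take expectations. With theta_0 = psi_0 = 1 and psi_j the MA(infinity) weights, this gives
  gamma(k) - sum_i phi_i gamma(k-i) = c_k,
  c_k = sigma^2 * sum_{j=k..q} theta_j psi_{j-k}   (c_k = 0 for k > q),
using gamma(-m) = gamma(m).
psi-weights needed (psi_j = theta_j + sum_i phi_i psi_{j-i}):
  psi_1 = theta_1 + phi_1 = -0.155 + (-0.854) = -1.009
Right-hand sides:
  c_0 = sigma^2 (1 + theta_1 psi_1) = 1 * (1 + (-0.155)(-1.009)) = 1 * 1.156395 = 1.156395
  c_1 = sigma^2 theta_1 = 1 * (-0.155) = -0.155
  c_2 = 0
Equations for k = 0 and k = 1 (AR order 1):
  gamma(0) = phi_1 gamma(1) + c_0
  gamma(1) = phi_1 gamma(0) + c_1
Substituting the second into the first: gamma(0) (1 - phi_1^2) = c_0 + phi_1 c_1, so
  gamma(0) = (c_0 + phi_1 c_1) / (1 - phi_1^2) = (1.156395 + (-0.854)(-0.155)) / (1 - (-0.854)^2) = 1.288765 / 0.270684 = 4.761142.
  gamma(1) = phi_1 gamma(0) + c_1 = (-0.854)(4.761142) + (-0.155) = -4.221015.
For k = 2 (> q): gamma(2) = phi_1 gamma(1) = (-0.854)(-4.221015) = 3.604747.
Therefore gamma(2) = 3.6047 (to 4 decimal places).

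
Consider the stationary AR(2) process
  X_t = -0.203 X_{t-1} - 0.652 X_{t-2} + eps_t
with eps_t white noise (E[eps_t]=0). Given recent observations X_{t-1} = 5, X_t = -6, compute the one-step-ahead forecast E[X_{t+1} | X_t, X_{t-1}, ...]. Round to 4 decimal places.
E[X_{t+1} \mid \mathcal F_t] = -2.0420

For an AR(p) model X_t = c + sum_i phi_i X_{t-i} + eps_t, the
one-step-ahead conditional mean is
  E[X_{t+1} | X_t, ...] = c + sum_i phi_i X_{t+1-i}.
Substitute known values:
  E[X_{t+1} | ...] = (-0.203) * (-6) + (-0.652) * (5)
                   = -2.0420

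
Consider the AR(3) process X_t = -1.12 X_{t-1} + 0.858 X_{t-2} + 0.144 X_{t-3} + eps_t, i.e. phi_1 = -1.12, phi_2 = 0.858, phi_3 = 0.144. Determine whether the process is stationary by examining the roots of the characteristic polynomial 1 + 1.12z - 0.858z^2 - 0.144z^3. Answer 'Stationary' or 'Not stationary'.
\text{Not stationary}

The AR(p) characteristic polynomial is P(z) = 1 + 1.12z - 0.858z^2 - 0.144z^3.
Stationarity requires all roots to lie outside the unit circle, i.e. |z| > 1 for every root.
Degree 3: look for a simple real root z0 first, then factor out (1 - z/z0) and solve the remaining quadratic.
Testing z0 = -0.625: P(-0.625) = 1 + (1.12)(-0.625) + (-0.858)(-0.625)^2 + (-0.144)(-0.625)^3
  = 1 + (-0.7) + (-0.335156) + (0.035156) = 0.  So z_0 = -0.625 is a root, |z_0| = 0.625.
Divide out the factor (1 + 1.6 z) = (1 - z/z0) (since 1/z0 = -1.6):
  P(z) = (1 + 1.6 z)(1 + (-0.48) z + (-0.09) z^2)
  [check: z-coef -0.48 - (-1.6) = 1.12; z^2-coef -0.09 - (-1.6)(-0.48) = -0.858; z^3-coef -(-1.6)(-0.09) = -0.144.]
Remaining roots from the quadratic factor 1 + (-0.48) z + (-0.09) z^2:
  Set 1 + (-0.48) z + (-0.09) z^2 = 0, i.e. a z^2 + b z + c = 0 with a = -0.09, b = -0.48, c = 1.
  Discriminant D = b^2 - 4ac = (-0.48)^2 - 4*(-0.09)*1 = 0.2304 - (-0.36) = 0.5904.
  D >= 0, so the roots are real: z = (-b +/- sqrt(D)) / (2a) = (0.48 +/- 0.768375) / (-0.18).
    z_1 = (0.48 + 0.768375) / (-0.18) = -6.9354,   |z_1| = 6.9354.
    z_2 = (0.48 - 0.768375) / (-0.18) = 1.6021,   |z_2| = 1.6021.
Moduli of all roots: 0.6250, 6.9354, 1.6021.
All moduli strictly greater than 1? No.
Verdict: Not stationary.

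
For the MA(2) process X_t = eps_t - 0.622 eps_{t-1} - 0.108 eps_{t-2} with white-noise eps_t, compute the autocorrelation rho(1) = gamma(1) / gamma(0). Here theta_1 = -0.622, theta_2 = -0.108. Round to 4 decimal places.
\rho(1) = -0.3967

For an MA(q) process with theta_0 = 1, the autocovariance is
  gamma(k) = sigma^2 * sum_{i=0..q-k} theta_i * theta_{i+k},
and rho(k) = gamma(k) / gamma(0). Sigma^2 cancels.
  numerator   = (1)*(-0.622) + (-0.622)*(-0.108) = -0.554824.
  denominator = (1)^2 + (-0.622)^2 + (-0.108)^2 = 1.398548.
  rho(1) = -0.554824 / 1.398548 = -0.3967.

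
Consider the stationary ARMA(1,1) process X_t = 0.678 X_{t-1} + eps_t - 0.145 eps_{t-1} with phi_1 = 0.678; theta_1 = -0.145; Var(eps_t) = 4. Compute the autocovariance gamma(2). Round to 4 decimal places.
\gamma(2) = 2.4123

Multiply the model equation by X_{t-k} and take expectations. With theta_0 = psi_0 = 1 and psi_j the MA(infinity) weights, this gives
  gamma(k) - sum_i phi_i gamma(k-i) = c_k,
  c_k = sigma^2 * sum_{j=k..q} theta_j psi_{j-k}   (c_k = 0 for k > q),
using gamma(-m) = gamma(m).
psi-weights needed (psi_j = theta_j + sum_i phi_i psi_{j-i}):
  psi_1 = theta_1 + phi_1 = -0.145 + (0.678) = 0.533
Right-hand sides:
  c_0 = sigma^2 (1 + theta_1 psi_1) = 4 * (1 + (-0.145)(0.533)) = 4 * 0.922715 = 3.69086
  c_1 = sigma^2 theta_1 = 4 * (-0.145) = -0.58
  c_2 = 0
Equations for k = 0 and k = 1 (AR order 1):
  gamma(0) = phi_1 gamma(1) + c_0
  gamma(1) = phi_1 gamma(0) + c_1
Substituting the second into the first: gamma(0) (1 - phi_1^2) = c_0 + phi_1 c_1, so
  gamma(0) = (c_0 + phi_1 c_1) / (1 - phi_1^2) = (3.69086 + (0.678)(-0.58)) / (1 - (0.678)^2) = 3.29762 / 0.540316 = 6.103132.
  gamma(1) = phi_1 gamma(0) + c_1 = (0.678)(6.103132) + (-0.58) = 3.557924.
For k = 2 (> q): gamma(2) = phi_1 gamma(1) = (0.678)(3.557924) = 2.412272.
Therefore gamma(2) = 2.4123 (to 4 decimal places).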